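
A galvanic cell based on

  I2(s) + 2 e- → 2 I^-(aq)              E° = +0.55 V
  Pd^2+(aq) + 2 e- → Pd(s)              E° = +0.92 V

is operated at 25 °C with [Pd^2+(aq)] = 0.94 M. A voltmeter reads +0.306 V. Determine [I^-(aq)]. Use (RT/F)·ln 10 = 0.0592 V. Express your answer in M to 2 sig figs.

0.086 M

The Pd²⁺/Pd couple has the larger reduction potential, so it is the cathode: E°cell = +0.92 − (+0.55) = +0.37 V and n = 2.
From the Nernst equation, log Q = n(E° − E)/0.0592 = 2·(+0.37 − (+0.306))/0.0592 = 2.162.
For Pd^2+(aq) + 2 I^-(aq) → Pd(s) + I2(s), the reaction quotient is Q = 1 / ([Pd^2+(aq)]·[I^-(aq)]^2).
Isolating [I^-(aq)] in Q = 10^{2.162} yields log [I^-(aq)] = −1.068, i.e. 0.086 M.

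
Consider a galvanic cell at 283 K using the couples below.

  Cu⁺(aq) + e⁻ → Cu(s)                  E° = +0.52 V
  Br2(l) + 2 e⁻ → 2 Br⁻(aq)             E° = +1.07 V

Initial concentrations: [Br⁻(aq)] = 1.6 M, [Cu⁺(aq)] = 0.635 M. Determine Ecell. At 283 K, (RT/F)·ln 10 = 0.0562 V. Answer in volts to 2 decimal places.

The Br₂/Br⁻ couple has the more positive E°, so it is the cathode; Cu⁺/Cu is the anode.
E°cell = E°cat − E°an = +1.07 − (+0.52) = +0.55 V; n = 2.
For the overall reaction Br2(l) + 2 Cu(s) → 2 Br⁻(aq) + 2 Cu⁺(aq), Q = [Br⁻(aq)]^2·[Cu⁺(aq)]^2 = 1.03, giving log Q = 0.014.
By the Nernst equation, E = +0.55 − (0.0562/2)·(0.014) = +0.55 V.

+0.55 V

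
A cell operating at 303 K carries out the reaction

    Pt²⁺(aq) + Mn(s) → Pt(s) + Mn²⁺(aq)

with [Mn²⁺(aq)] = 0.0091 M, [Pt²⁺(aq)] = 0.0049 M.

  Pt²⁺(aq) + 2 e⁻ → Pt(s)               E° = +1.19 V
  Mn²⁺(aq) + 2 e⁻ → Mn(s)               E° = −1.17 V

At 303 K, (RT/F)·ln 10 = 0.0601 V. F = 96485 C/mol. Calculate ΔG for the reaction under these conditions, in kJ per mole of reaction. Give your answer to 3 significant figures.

With Pt²⁺/Pt reduced at the cathode, E°cell = +1.19 − (−1.17) = +2.36 V and n = 2.
Here Q = [Mn²⁺(aq)] / [Pt²⁺(aq)] = 1.86 (log Q = 0.269), giving E = +2.36 − (0.0601/2)·(0.269) = +2.3519 V.
Finally ΔG = −nFE = −(2)(96485 C/mol)(+2.3519 V) = −454 kJ/mol.

−454 kJ/mol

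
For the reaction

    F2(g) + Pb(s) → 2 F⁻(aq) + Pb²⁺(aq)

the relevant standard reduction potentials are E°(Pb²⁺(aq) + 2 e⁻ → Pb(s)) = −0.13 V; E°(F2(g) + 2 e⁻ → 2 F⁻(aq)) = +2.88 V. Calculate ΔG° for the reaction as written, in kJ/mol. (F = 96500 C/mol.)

−581 kJ/mol

In the reaction as written F2(g) is reduced, so the F₂/F⁻ couple is the cathode and Pb²⁺/Pb is the anode.
E°cell = +2.88 − (−0.13) = +3.01 V; balancing electrons gives n = 2.
ΔG° = −nFE°cell = −(2)(96500)(+3.01) J/mol = −581 kJ/mol.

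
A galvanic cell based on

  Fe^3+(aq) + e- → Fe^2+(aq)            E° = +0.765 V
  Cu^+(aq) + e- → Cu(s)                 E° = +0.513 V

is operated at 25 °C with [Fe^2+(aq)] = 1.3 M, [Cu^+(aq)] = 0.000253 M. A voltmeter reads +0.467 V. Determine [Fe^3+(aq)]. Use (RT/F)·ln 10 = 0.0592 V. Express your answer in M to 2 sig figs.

1.4 M

Fe³⁺/Fe²⁺ is the cathode (higher E°); E°cell = +0.765 − (+0.513) = +0.252 V with n = 1.
From the Nernst equation, log Q = n(E° − E)/0.0592 = 1·(+0.252 − (+0.467))/0.0592 = −3.632.
For Fe^3+(aq) + Cu(s) → Fe^2+(aq) + Cu^+(aq), the reaction quotient is Q = ([Fe^2+(aq)]·[Cu^+(aq)]) / [Fe^3+(aq)].
Solving for the unknown gives log [Fe^3+(aq)] = 0.149, so [Fe^3+(aq)] ≈ 1.4 M.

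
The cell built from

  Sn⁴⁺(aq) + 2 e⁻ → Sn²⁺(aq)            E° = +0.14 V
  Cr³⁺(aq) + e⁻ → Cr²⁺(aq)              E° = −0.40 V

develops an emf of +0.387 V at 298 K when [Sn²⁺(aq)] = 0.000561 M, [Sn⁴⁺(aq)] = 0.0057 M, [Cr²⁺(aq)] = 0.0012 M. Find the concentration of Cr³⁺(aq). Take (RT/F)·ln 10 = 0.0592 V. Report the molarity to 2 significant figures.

1.5 M

With Sn⁴⁺/Sn²⁺ at the cathode and Cr³⁺/Cr²⁺ at the anode, E°cell = +0.14 − (−0.40) = +0.54 V (n = 2).
Since E = E° − (0.0592/n)·log Q, log Q = n(E° − E)/0.0592 = 5.169.
For Sn⁴⁺(aq) + 2 Cr²⁺(aq) → Sn²⁺(aq) + 2 Cr³⁺(aq), the reaction quotient is Q = ([Sn²⁺(aq)]·[Cr³⁺(aq)]^2) / ([Sn⁴⁺(aq)]·[Cr²⁺(aq)]^2).
Solving for the unknown gives log [Cr³⁺(aq)] = 0.167, so [Cr³⁺(aq)] ≈ 1.5 M.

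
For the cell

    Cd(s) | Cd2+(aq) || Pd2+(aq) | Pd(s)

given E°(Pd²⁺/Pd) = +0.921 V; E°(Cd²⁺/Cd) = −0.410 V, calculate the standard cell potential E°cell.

By convention the left-hand electrode in cell notation is the anode (oxidation) and the right-hand electrode is the cathode (reduction).
E°cell = E°(right) − E°(left) = +0.921 − (−0.410) = +1.331 V.

+1.331 V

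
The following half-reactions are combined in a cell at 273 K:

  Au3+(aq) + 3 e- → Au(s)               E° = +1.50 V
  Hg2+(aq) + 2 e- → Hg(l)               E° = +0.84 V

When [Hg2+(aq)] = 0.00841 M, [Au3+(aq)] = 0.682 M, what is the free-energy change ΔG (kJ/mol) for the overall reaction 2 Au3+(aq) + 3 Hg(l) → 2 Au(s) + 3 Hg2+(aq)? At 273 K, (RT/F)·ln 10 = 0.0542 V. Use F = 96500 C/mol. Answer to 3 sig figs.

E°cell = +1.50 − (+0.84) = +0.66 V; the balanced reaction transfers n = 6 electrons.
Here Q = [Hg2+(aq)]^3 / [Au3+(aq)]^2 = 1.28×10^−6 (log Q = −5.893), giving E = +0.66 − (0.0542/6)·(−5.893) = +0.7132 V.
ΔG = −nFE = −(6)(96500)(+0.7132) J/mol = −413 kJ/mol.

−413 kJ/mol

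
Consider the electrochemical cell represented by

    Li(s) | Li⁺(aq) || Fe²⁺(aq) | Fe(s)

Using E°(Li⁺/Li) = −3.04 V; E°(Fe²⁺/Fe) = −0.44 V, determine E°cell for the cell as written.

By convention the left-hand electrode in cell notation is the anode (oxidation) and the right-hand electrode is the cathode (reduction).
E°cell = E°(right) − E°(left) = −0.44 − (−3.04) = +2.60 V.

+2.60 V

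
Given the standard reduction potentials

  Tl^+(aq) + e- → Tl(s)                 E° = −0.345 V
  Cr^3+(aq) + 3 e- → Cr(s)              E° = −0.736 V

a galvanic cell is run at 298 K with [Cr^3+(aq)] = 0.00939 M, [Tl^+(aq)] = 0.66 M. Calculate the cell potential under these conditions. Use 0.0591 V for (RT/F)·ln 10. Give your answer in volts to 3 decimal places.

+0.420 V

The Tl⁺/Tl couple has the more positive E°, so it is the cathode; Cr³⁺/Cr is the anode.
E°cell = −0.345 − (−0.736) = +0.391 V, with n = 3 electrons transferred.
For the overall reaction 3 Tl^+(aq) + Cr(s) → 3 Tl(s) + Cr^3+(aq), Q = [Cr^3+(aq)] / [Tl^+(aq)]^3 = 0.0327, giving log Q = −1.486.
Applying E = E° − (RT ln10/nF)·log Q gives +0.391 − (0.0591/3)(−1.486) = +0.420 V.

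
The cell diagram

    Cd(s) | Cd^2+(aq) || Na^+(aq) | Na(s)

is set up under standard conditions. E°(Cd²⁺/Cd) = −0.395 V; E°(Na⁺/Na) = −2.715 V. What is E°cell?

By convention the left-hand electrode in cell notation is the anode (oxidation) and the right-hand electrode is the cathode (reduction).
E°cell = E°(right) − E°(left) = −2.715 − (−0.395) = −2.320 V.
The negative sign shows that, as written, the cell would require an external voltage to drive the reaction.

−2.320 V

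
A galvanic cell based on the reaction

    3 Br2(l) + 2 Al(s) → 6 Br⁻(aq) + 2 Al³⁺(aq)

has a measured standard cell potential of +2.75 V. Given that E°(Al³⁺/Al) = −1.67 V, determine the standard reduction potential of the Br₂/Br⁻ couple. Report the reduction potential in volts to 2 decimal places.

+1.08 V

In the reaction as written the Br₂/Br⁻ couple is reduced (cathode) and Al³⁺/Al is oxidized (anode), so E°cell = E°(Br₂/Br⁻) − E°(Al³⁺/Al).
E°(Br₂/Br⁻) = E°cell + E°(anode) = +2.75 + (−1.67) = +1.08 V.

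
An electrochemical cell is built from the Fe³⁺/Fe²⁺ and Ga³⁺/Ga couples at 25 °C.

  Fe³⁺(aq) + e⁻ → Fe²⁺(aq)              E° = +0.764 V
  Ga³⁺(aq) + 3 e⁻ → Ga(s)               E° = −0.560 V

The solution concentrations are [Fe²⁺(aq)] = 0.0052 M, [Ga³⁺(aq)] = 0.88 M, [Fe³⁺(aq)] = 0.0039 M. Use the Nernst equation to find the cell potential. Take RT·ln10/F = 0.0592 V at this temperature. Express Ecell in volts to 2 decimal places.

The Fe³⁺/Fe²⁺ couple has the more positive E°, so it is the cathode; Ga³⁺/Ga is the anode.
The standard potential is +0.764 − (−0.560) = +1.324 V and the balanced reaction transfers n = 3 electrons.
The balanced reaction is 3 Fe³⁺(aq) + Ga(s) → 3 Fe²⁺(aq) + Ga³⁺(aq), so Q = ([Fe²⁺(aq)]^3·[Ga³⁺(aq)]) / [Fe³⁺(aq)]^3 = 2.09 and log Q = 0.319.
E = E° − (0.0592/n)·log Q = +1.324 − (0.0592/3)(0.319) = +1.32 V.

+1.32 V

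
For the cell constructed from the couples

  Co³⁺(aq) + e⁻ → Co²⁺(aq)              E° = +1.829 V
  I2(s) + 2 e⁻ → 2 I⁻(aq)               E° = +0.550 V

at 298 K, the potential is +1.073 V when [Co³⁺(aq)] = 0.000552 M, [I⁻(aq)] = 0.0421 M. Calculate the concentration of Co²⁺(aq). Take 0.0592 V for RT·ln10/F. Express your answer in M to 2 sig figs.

With Co³⁺/Co²⁺ at the cathode and I₂/I⁻ at the anode, E°cell = +1.829 − (+0.550) = +1.279 V (n = 2).
From the Nernst equation, log Q = n(E° − E)/0.0592 = 2·(+1.279 − (+1.073))/0.0592 = 6.959.
Balancing electrons gives 2 Co³⁺(aq) + 2 I⁻(aq) → 2 Co²⁺(aq) + I2(s); thus Q = [Co²⁺(aq)]^2 / ([Co³⁺(aq)]^2·[I⁻(aq)]^2).
Isolating [Co²⁺(aq)] in Q = 10^{6.959} yields log [Co²⁺(aq)] = −1.154, i.e. 0.070 M.

0.070 M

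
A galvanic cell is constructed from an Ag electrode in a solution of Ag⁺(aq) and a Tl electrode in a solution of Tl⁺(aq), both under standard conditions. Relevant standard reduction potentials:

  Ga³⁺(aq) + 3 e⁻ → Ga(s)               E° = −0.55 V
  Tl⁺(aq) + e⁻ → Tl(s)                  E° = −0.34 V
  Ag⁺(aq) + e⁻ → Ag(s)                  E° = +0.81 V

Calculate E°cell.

The Ag⁺/Ag couple has the higher E°, so Ag ion is reduced (cathode) and Tl is oxidized (anode).
E°cell = E°(cathode) − E°(anode) = +0.81 − (−0.34) = +1.15 V.

+1.15 V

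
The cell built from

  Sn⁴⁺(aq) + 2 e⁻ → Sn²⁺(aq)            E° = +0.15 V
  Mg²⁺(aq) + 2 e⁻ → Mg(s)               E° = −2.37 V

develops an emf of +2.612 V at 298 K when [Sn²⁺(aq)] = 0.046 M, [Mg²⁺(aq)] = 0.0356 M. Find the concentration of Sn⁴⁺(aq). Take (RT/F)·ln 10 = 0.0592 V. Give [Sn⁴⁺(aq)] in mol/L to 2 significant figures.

2.1 M

With Sn⁴⁺/Sn²⁺ at the cathode and Mg²⁺/Mg at the anode, E°cell = +0.15 − (−2.37) = +2.52 V (n = 2).
Rearranging E = E° − (0.0592/n)·log Q gives log Q = 2(+2.52 − (+2.612))/0.0592 = −3.108.
The balanced reaction is Sn⁴⁺(aq) + Mg(s) → Sn²⁺(aq) + Mg²⁺(aq), so Q = ([Sn²⁺(aq)]·[Mg²⁺(aq)]) / [Sn⁴⁺(aq)].
Substituting the known concentrations and solving, log [Sn⁴⁺(aq)] = 0.322 and [Sn⁴⁺(aq)] = 2.1 M.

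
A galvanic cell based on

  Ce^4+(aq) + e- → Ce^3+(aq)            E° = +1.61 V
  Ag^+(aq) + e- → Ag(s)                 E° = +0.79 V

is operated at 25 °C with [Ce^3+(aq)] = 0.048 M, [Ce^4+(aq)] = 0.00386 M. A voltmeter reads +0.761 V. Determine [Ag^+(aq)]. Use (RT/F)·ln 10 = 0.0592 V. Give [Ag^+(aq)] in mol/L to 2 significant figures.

With Ce⁴⁺/Ce³⁺ at the cathode and Ag⁺/Ag at the anode, E°cell = +1.61 − (+0.79) = +0.82 V (n = 1).
From the Nernst equation, log Q = n(E° − E)/0.0592 = 1·(+0.82 − (+0.761))/0.0592 = 0.997.
For Ce^4+(aq) + Ag(s) → Ce^3+(aq) + Ag^+(aq), the reaction quotient is Q = ([Ce^3+(aq)]·[Ag^+(aq)]) / [Ce^4+(aq)].
Isolating [Ag^+(aq)] in Q = 10^{0.997} yields log [Ag^+(aq)] = −0.098, i.e. 0.80 M.

0.80 M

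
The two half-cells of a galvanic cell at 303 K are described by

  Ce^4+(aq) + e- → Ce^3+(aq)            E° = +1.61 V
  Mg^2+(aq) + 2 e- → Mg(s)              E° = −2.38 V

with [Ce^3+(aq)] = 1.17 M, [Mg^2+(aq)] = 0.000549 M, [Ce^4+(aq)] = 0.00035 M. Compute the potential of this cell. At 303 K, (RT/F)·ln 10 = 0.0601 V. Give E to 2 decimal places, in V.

Ce⁴⁺/Ce³⁺ is reduced (cathode, E° = +1.61 V) and Mg²⁺/Mg is oxidized (anode).
E°cell = E°cat − E°an = +1.61 − (−2.38) = +3.99 V; n = 2.
Balancing gives 2 Ce^4+(aq) + Mg(s) → 2 Ce^3+(aq) + Mg^2+(aq); hence Q = ([Ce^3+(aq)]^2·[Mg^2+(aq)]) / [Ce^4+(aq)]^2 = 6.13×10^3 (log Q = 3.788).
Applying E = E° − (RT ln10/nF)·log Q gives +3.99 − (0.0601/2)(3.788) = +3.88 V.

+3.88 V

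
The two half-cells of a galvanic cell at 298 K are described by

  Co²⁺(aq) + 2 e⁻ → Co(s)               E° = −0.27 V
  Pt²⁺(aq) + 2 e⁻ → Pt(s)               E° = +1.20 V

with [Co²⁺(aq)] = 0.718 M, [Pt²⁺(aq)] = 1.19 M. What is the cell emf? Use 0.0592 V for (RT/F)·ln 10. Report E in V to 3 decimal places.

+1.476 V

Pt²⁺/Pt is reduced (cathode, E° = +1.20 V) and Co²⁺/Co is oxidized (anode).
The standard potential is +1.20 − (−0.27) = +1.47 V and the balanced reaction transfers n = 2 electrons.
For the overall reaction Pt²⁺(aq) + Co(s) → Pt(s) + Co²⁺(aq), Q = [Co²⁺(aq)] / [Pt²⁺(aq)] = 0.603, giving log Q = −0.219.
Applying E = E° − (RT ln10/nF)·log Q gives +1.47 − (0.0592/2)(−0.219) = +1.476 V.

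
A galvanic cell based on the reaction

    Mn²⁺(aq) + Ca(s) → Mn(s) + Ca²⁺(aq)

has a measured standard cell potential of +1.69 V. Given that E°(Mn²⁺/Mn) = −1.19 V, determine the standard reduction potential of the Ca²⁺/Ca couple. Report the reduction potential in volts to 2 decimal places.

−2.88 V

In the reaction as written the Mn²⁺/Mn couple is reduced (cathode) and Ca²⁺/Ca is oxidized (anode), so E°cell = E°(Mn²⁺/Mn) − E°(Ca²⁺/Ca).
E°(Ca²⁺/Ca) = E°(cathode) − E°cell = −1.19 − (+1.69) = −2.88 V.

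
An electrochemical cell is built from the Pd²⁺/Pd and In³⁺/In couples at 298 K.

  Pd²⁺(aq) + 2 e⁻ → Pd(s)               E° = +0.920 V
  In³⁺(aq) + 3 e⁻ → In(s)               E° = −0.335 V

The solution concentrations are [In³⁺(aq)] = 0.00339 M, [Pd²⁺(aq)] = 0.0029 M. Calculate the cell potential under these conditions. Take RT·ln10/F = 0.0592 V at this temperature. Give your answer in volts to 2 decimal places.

+1.23 V

The Pd²⁺/Pd couple has the more positive E°, so it is the cathode; In³⁺/In is the anode.
The standard potential is +0.920 − (−0.335) = +1.255 V and the balanced reaction transfers n = 6 electrons.
The balanced reaction is 3 Pd²⁺(aq) + 2 In(s) → 3 Pd(s) + 2 In³⁺(aq), so Q = [In³⁺(aq)]^2 / [Pd²⁺(aq)]^3 = 471 and log Q = 2.673.
By the Nernst equation, E = +1.255 − (0.0592/6)·(2.673) = +1.23 V.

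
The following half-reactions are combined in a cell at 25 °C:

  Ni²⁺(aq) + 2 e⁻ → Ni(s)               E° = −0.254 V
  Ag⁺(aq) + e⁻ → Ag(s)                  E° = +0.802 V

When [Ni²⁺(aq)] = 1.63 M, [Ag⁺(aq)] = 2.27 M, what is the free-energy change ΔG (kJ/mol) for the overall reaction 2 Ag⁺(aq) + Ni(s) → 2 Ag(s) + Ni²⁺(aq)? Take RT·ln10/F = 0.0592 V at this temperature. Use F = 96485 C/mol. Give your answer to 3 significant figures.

E°cell = +0.802 − (−0.254) = +1.056 V; the balanced reaction transfers n = 2 electrons.
Here Q = [Ni²⁺(aq)] / [Ag⁺(aq)]^2 = 0.316 (log Q = −0.500), giving E = +1.056 − (0.0592/2)·(−0.500) = +1.0708 V.
Finally ΔG = −nFE = −(2)(96485 C/mol)(+1.0708 V) = −207 kJ/mol.

−207 kJ/mol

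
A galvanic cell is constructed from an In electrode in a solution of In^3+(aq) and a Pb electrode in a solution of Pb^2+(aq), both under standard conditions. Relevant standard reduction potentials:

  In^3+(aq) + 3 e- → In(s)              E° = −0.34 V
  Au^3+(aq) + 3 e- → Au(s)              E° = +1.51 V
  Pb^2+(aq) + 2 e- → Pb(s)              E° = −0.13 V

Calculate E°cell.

Of the two couples in this cell, the one with the more positive reduction potential is reduced at the cathode: here that is Pb²⁺/Pb (−0.13 V); In³⁺/In (−0.34 V) is the anode.
E°cell = E°(cathode) − E°(anode) = −0.13 − (−0.34) = +0.21 V.

+0.21 V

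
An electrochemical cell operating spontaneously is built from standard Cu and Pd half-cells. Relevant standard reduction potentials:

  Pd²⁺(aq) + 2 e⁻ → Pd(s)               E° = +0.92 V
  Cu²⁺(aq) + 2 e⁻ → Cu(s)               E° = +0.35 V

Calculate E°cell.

+0.57 V

Of the two couples in this cell, the one with the more positive reduction potential is reduced at the cathode: here that is Pd²⁺/Pd (+0.92 V); Cu²⁺/Cu (+0.35 V) is the anode.
E°cell = E°(cathode) − E°(anode) = +0.92 − (+0.35) = +0.57 V.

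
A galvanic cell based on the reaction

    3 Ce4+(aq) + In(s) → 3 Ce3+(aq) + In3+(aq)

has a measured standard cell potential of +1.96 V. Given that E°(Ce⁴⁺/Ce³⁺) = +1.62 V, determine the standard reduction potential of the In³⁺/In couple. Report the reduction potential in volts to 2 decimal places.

−0.34 V

In the reaction as written the Ce⁴⁺/Ce³⁺ couple is reduced (cathode) and In³⁺/In is oxidized (anode), so E°cell = E°(Ce⁴⁺/Ce³⁺) − E°(In³⁺/In).
E°(In³⁺/In) = E°(cathode) − E°cell = +1.62 − (+1.96) = −0.34 V.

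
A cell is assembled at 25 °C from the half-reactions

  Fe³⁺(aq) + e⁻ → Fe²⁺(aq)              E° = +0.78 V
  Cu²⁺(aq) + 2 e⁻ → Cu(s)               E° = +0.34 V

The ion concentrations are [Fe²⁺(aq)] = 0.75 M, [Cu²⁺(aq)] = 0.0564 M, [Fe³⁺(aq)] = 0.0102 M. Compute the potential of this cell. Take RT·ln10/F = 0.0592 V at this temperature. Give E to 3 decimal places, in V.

+0.366 V

The Fe³⁺/Fe²⁺ couple has the more positive E°, so it is the cathode; Cu²⁺/Cu is the anode.
The standard potential is +0.78 − (+0.34) = +0.44 V and the balanced reaction transfers n = 2 electrons.
For the overall reaction 2 Fe³⁺(aq) + Cu(s) → 2 Fe²⁺(aq) + Cu²⁺(aq), Q = ([Fe²⁺(aq)]^2·[Cu²⁺(aq)]) / [Fe³⁺(aq)]^2 = 305, giving log Q = 2.484.
E = E° − (0.0592/n)·log Q = +0.44 − (0.0592/2)(2.484) = +0.366 V.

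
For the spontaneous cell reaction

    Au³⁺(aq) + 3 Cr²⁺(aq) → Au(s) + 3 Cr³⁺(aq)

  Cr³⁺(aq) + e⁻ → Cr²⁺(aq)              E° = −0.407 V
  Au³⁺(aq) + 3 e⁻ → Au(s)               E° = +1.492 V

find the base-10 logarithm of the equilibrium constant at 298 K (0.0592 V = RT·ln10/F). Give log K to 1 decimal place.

log K = 96.2

The Au³⁺/Au couple is reduced (cathode); E°cell = +1.492 − (−0.407) = +1.899 V with n = 3.
At equilibrium E = 0, so log K = nE°cell / 0.0592 = (3)(+1.899) / 0.0592 = 96.2.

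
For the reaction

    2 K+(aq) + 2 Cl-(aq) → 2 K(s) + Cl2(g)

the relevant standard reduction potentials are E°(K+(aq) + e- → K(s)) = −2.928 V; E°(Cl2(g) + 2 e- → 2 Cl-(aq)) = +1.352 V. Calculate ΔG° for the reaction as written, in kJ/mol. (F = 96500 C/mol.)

In the reaction as written K+(aq) is reduced, so the K⁺/K couple is the cathode and Cl₂/Cl⁻ is the anode.
E°cell = −2.928 − (+1.352) = −4.280 V; balancing electrons gives n = 2.
ΔG° = −nFE°cell = −(2)(96500)(−4.280) J/mol = +826 kJ/mol.

+826 kJ/mol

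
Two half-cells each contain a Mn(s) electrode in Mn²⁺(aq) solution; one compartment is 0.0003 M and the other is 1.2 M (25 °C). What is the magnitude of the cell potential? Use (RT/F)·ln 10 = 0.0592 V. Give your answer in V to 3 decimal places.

0.107 V

For a concentration cell E°cell = 0, since both electrodes use the same couple.
The compartment with the higher Mn²⁺(aq) concentration (1.2 M) acts as the cathode; ions are reduced there and produced at the dilute (0.0003 M) anode.
With n = 2, Ecell = −(0.0592/2)·log([dilute]/[conc]) = −(0.0592/2)·log(0.0003/1.2) = +0.107 V.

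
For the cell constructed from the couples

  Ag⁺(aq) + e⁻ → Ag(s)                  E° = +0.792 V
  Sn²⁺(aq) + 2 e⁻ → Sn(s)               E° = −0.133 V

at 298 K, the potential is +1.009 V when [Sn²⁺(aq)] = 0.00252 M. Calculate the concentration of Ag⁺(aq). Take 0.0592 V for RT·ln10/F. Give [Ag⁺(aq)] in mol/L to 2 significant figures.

With Ag⁺/Ag at the cathode and Sn²⁺/Sn at the anode, E°cell = +0.792 − (−0.133) = +0.925 V (n = 2).
Since E = E° − (0.0592/n)·log Q, log Q = n(E° − E)/0.0592 = −2.838.
The balanced reaction is 2 Ag⁺(aq) + Sn(s) → 2 Ag(s) + Sn²⁺(aq), so Q = [Sn²⁺(aq)] / [Ag⁺(aq)]^2.
Isolating [Ag⁺(aq)] in Q = 10^{−2.838} yields log [Ag⁺(aq)] = 0.120, i.e. 1.3 M.

1.3 M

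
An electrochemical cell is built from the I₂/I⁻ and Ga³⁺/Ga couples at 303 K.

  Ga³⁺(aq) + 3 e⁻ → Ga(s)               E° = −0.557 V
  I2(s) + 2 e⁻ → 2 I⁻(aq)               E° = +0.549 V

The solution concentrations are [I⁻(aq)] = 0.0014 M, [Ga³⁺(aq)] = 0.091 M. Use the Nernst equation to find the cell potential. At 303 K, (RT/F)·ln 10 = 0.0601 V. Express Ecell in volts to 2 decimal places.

Since E°(I₂/I⁻) > E°(Ga³⁺/Ga), I₂/I⁻ serves as the cathode.
The standard potential is +0.549 − (−0.557) = +1.106 V and the balanced reaction transfers n = 6 electrons.
The balanced reaction is 3 I2(s) + 2 Ga(s) → 6 I⁻(aq) + 2 Ga³⁺(aq), so Q = [I⁻(aq)]^6·[Ga³⁺(aq)]^2 = 6.24×10^−20 and log Q = −19.205.
By the Nernst equation, E = +1.106 − (0.0601/6)·(−19.205) = +1.30 V.

+1.30 V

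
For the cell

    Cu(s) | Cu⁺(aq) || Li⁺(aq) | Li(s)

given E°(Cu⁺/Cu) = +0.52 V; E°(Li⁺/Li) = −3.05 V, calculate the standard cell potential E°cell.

−3.57 V

By convention the left-hand electrode in cell notation is the anode (oxidation) and the right-hand electrode is the cathode (reduction).
E°cell = E°(right) − E°(left) = −3.05 − (+0.52) = −3.57 V.
The negative sign shows that, as written, the cell would require an external voltage to drive the reaction.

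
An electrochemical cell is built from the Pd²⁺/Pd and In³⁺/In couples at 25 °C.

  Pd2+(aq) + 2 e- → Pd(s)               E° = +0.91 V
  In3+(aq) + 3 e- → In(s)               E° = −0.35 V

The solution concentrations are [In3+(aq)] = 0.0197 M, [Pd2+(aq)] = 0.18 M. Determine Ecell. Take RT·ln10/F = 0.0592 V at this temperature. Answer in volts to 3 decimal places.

Since E°(Pd²⁺/Pd) > E°(In³⁺/In), Pd²⁺/Pd serves as the cathode.
E°cell = E°cat − E°an = +0.91 − (−0.35) = +1.26 V; n = 6.
The balanced reaction is 3 Pd2+(aq) + 2 In(s) → 3 Pd(s) + 2 In3+(aq), so Q = [In3+(aq)]^2 / [Pd2+(aq)]^3 = 0.0665 and log Q = −1.177.
Applying E = E° − (RT ln10/nF)·log Q gives +1.26 − (0.0592/6)(−1.177) = +1.272 V.

+1.272 V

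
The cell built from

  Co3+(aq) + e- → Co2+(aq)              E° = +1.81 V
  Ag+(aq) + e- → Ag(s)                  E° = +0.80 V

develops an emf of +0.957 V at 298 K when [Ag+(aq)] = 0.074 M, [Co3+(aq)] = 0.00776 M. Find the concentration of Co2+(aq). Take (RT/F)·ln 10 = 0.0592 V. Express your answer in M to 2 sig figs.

0.82 M

With Co³⁺/Co²⁺ at the cathode and Ag⁺/Ag at the anode, E°cell = +1.81 − (+0.80) = +1.01 V (n = 1).
From the Nernst equation, log Q = n(E° − E)/0.0592 = 1·(+1.01 − (+0.957))/0.0592 = 0.895.
The balanced reaction is Co3+(aq) + Ag(s) → Co2+(aq) + Ag+(aq), so Q = ([Co2+(aq)]·[Ag+(aq)]) / [Co3+(aq)].
Isolating [Co2+(aq)] in Q = 10^{0.895} yields log [Co2+(aq)] = −0.084, i.e. 0.82 M.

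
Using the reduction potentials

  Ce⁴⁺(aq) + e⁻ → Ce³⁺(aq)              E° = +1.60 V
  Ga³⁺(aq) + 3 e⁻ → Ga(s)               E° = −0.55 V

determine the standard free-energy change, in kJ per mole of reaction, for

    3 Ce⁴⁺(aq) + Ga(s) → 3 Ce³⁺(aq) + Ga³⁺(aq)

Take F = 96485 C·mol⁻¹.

In the reaction as written Ce⁴⁺(aq) is reduced, so the Ce⁴⁺/Ce³⁺ couple is the cathode and Ga³⁺/Ga is the anode.
E°cell = +1.60 − (−0.55) = +2.15 V; balancing electrons gives n = 3.
ΔG° = −nFE°cell = −(3)(96485)(+2.15) J/mol = −622 kJ/mol.

−622 kJ/mol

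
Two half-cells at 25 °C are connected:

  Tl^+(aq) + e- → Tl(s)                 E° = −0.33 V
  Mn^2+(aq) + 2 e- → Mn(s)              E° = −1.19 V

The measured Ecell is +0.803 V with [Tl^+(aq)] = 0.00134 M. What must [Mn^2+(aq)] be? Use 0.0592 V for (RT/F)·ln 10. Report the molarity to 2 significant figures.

The Tl⁺/Tl couple has the larger reduction potential, so it is the cathode: E°cell = −0.33 − (−1.19) = +0.86 V and n = 2.
From the Nernst equation, log Q = n(E° − E)/0.0592 = 2·(+0.86 − (+0.803))/0.0592 = 1.926.
For 2 Tl^+(aq) + Mn(s) → 2 Tl(s) + Mn^2+(aq), the reaction quotient is Q = [Mn^2+(aq)] / [Tl^+(aq)]^2.
Solving for the unknown gives log [Mn^2+(aq)] = −3.820, so [Mn^2+(aq)] ≈ 0.00015 M.

0.00015 M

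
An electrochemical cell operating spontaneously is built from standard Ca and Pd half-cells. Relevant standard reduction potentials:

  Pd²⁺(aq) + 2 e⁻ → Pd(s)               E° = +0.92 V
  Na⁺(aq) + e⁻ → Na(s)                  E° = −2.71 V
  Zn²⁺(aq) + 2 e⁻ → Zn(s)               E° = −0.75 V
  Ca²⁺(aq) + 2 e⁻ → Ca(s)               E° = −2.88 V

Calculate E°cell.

+3.80 V

Of the two couples in this cell, the one with the more positive reduction potential is reduced at the cathode: here that is Pd²⁺/Pd (+0.92 V); Ca²⁺/Ca (−2.88 V) is the anode.
E°cell = E°(cathode) − E°(anode) = +0.92 − (−2.88) = +3.80 V.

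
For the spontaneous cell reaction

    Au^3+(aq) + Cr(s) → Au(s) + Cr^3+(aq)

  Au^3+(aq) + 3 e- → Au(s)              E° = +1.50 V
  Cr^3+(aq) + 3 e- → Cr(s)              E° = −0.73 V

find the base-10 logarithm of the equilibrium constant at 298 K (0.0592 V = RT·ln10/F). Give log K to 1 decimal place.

log K = 113.0

The Au³⁺/Au couple is reduced (cathode); E°cell = +1.50 − (−0.73) = +2.23 V with n = 3.
At equilibrium E = 0, so log K = nE°cell / 0.0592 = (3)(+2.23) / 0.0592 = 113.0.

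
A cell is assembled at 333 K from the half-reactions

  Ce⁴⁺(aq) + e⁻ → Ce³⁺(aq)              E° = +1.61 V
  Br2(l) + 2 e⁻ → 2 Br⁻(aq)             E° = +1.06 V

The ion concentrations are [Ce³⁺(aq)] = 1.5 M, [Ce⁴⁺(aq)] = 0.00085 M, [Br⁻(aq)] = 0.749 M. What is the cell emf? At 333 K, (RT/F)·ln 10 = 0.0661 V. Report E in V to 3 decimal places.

Since E°(Ce⁴⁺/Ce³⁺) > E°(Br₂/Br⁻), Ce⁴⁺/Ce³⁺ serves as the cathode.
E°cell = +1.61 − (+1.06) = +0.55 V, with n = 2 electrons transferred.
The balanced reaction is 2 Ce⁴⁺(aq) + 2 Br⁻(aq) → 2 Ce³⁺(aq) + Br2(l), so Q = [Ce³⁺(aq)]^2 / ([Ce⁴⁺(aq)]^2·[Br⁻(aq)]^2) = 5.55×10^6 and log Q = 6.744.
By the Nernst equation, E = +0.55 − (0.0661/2)·(6.744) = +0.327 V.

+0.327 V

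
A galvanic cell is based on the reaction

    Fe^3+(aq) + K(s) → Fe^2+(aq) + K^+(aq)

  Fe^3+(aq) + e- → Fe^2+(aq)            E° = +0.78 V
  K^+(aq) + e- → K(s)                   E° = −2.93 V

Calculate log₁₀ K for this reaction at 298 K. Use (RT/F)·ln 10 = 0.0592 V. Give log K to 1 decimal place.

The Fe³⁺/Fe²⁺ couple is reduced (cathode); E°cell = +0.78 − (−2.93) = +3.71 V with n = 1.
At equilibrium E = 0, so log K = nE°cell / 0.0592 = (1)(+3.71) / 0.0592 = 62.7.

log K = 62.7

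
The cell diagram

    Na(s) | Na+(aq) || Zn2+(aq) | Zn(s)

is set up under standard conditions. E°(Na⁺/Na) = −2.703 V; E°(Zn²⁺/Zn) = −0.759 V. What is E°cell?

By convention the left-hand electrode in cell notation is the anode (oxidation) and the right-hand electrode is the cathode (reduction).
E°cell = E°(right) − E°(left) = −0.759 − (−2.703) = +1.944 V.

+1.944 V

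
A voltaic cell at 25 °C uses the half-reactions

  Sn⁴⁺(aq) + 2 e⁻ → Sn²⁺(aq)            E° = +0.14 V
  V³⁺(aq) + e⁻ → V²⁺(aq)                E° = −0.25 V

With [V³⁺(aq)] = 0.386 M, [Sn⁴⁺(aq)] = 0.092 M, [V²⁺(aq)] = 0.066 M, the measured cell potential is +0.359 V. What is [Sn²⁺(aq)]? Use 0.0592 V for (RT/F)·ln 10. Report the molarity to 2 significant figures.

Sn⁴⁺/Sn²⁺ is the cathode (higher E°); E°cell = +0.14 − (−0.25) = +0.39 V with n = 2.
Rearranging E = E° − (0.0592/n)·log Q gives log Q = 2(+0.39 − (+0.359))/0.0592 = 1.047.
The balanced reaction is Sn⁴⁺(aq) + 2 V²⁺(aq) → Sn²⁺(aq) + 2 V³⁺(aq), so Q = ([Sn²⁺(aq)]·[V³⁺(aq)]^2) / ([Sn⁴⁺(aq)]·[V²⁺(aq)]^2).
Substituting the known concentrations and solving, log [Sn²⁺(aq)] = −1.523 and [Sn²⁺(aq)] = 0.030 M.

0.030 M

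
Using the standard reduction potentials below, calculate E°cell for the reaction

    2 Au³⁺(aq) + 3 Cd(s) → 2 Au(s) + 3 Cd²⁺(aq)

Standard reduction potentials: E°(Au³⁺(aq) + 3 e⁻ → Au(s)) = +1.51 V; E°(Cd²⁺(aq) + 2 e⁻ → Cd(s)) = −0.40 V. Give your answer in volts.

In the reaction as written, Au³⁺(aq) is reduced (cathode) and Cd²⁺(aq) is produced by oxidation at the anode.
E°cell = E°(cathode) − E°(anode) = +1.51 − (−0.40) = +1.91 V.
The positive value indicates the reaction is spontaneous as written.

+1.91 V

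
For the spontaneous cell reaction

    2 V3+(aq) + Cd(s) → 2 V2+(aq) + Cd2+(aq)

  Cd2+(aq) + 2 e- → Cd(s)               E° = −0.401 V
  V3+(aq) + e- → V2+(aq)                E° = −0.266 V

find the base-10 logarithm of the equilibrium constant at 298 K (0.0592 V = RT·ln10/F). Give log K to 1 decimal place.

log K = 4.6

The V³⁺/V²⁺ couple is reduced (cathode); E°cell = −0.266 − (−0.401) = +0.135 V with n = 2.
At equilibrium E = 0, so log K = nE°cell / 0.0592 = (2)(+0.135) / 0.0592 = 4.6.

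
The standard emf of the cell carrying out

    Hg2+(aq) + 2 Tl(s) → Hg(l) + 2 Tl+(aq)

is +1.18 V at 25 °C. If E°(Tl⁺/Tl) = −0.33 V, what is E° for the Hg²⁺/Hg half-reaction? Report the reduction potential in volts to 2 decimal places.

+0.85 V

In the reaction as written the Hg²⁺/Hg couple is reduced (cathode) and Tl⁺/Tl is oxidized (anode), so E°cell = E°(Hg²⁺/Hg) − E°(Tl⁺/Tl).
E°(Hg²⁺/Hg) = E°cell + E°(anode) = +1.18 + (−0.33) = +0.85 V.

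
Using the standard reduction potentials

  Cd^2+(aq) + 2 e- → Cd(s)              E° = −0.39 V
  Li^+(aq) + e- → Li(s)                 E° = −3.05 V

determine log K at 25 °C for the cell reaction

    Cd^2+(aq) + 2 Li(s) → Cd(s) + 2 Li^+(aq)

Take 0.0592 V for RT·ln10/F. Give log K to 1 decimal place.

The Cd²⁺/Cd couple is reduced (cathode); E°cell = −0.39 − (−3.05) = +2.66 V with n = 2.
At equilibrium E = 0, so log K = nE°cell / 0.0592 = (2)(+2.66) / 0.0592 = 89.9.

log K = 89.9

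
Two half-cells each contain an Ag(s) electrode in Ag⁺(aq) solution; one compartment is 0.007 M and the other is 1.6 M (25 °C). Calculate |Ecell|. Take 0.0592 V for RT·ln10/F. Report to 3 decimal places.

0.140 V

For a concentration cell E°cell = 0, since both electrodes use the same couple.
The compartment with the higher Ag⁺(aq) concentration (1.6 M) acts as the cathode; ions are reduced there and produced at the dilute (0.007 M) anode.
With n = 1, Ecell = −(0.0592/1)·log([dilute]/[conc]) = −(0.0592/1)·log(0.007/1.6) = +0.140 V.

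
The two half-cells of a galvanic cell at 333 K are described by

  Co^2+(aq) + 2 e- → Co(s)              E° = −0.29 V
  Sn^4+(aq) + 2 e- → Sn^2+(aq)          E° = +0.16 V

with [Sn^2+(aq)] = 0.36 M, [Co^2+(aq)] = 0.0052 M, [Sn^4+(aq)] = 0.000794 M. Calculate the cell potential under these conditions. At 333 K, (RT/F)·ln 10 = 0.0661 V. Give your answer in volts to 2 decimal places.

+0.44 V

Sn⁴⁺/Sn²⁺ is reduced (cathode, E° = +0.16 V) and Co²⁺/Co is oxidized (anode).
E°cell = +0.16 − (−0.29) = +0.45 V, with n = 2 electrons transferred.
Balancing gives Sn^4+(aq) + Co(s) → Sn^2+(aq) + Co^2+(aq); hence Q = ([Sn^2+(aq)]·[Co^2+(aq)]) / [Sn^4+(aq)] = 2.36 (log Q = 0.372).
By the Nernst equation, E = +0.45 − (0.0661/2)·(0.372) = +0.44 V.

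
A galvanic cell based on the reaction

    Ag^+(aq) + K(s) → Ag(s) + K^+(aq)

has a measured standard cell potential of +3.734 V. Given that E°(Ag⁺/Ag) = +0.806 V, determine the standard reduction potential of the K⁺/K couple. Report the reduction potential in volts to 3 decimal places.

In the reaction as written the Ag⁺/Ag couple is reduced (cathode) and K⁺/K is oxidized (anode), so E°cell = E°(Ag⁺/Ag) − E°(K⁺/K).
E°(K⁺/K) = E°(cathode) − E°cell = +0.806 − (+3.734) = −2.928 V.

−2.928 V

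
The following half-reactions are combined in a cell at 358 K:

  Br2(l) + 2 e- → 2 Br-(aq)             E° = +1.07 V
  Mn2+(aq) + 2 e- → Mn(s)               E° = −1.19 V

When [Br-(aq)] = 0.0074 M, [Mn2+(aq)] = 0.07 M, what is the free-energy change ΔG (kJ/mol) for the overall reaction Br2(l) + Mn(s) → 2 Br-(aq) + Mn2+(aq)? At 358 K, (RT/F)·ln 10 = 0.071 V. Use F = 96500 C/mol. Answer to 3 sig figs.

With Br₂/Br⁻ reduced at the cathode, E°cell = +1.07 − (−1.19) = +2.26 V and n = 2.
The reaction quotient is [Br-(aq)]^2·[Mn2+(aq)] = 3.83×10^−6; by Nernst, E = +2.26 − (0.071/2)(−5.416) = +2.4523 V.
Finally ΔG = −nFE = −(2)(96500 C/mol)(+2.4523 V) = −473 kJ/mol.

−473 kJ/mol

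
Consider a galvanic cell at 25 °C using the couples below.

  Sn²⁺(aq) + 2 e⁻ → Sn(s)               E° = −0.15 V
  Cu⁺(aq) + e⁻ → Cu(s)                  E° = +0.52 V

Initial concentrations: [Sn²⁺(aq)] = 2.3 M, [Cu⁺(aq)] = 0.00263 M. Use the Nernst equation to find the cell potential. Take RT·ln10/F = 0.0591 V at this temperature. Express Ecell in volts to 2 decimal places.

+0.51 V

The Cu⁺/Cu couple has the more positive E°, so it is the cathode; Sn²⁺/Sn is the anode.
E°cell = E°cat − E°an = +0.52 − (−0.15) = +0.67 V; n = 2.
The balanced reaction is 2 Cu⁺(aq) + Sn(s) → 2 Cu(s) + Sn²⁺(aq), so Q = [Sn²⁺(aq)] / [Cu⁺(aq)]^2 = 3.33×10^5 and log Q = 5.522.
By the Nernst equation, E = +0.67 − (0.0591/2)·(5.522) = +0.51 V.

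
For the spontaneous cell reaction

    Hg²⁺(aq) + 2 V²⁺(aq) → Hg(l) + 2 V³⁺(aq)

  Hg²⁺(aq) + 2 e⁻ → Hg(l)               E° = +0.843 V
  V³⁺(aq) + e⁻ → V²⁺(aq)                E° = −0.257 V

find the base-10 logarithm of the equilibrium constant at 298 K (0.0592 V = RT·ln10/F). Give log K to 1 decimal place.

log K = 37.2

The Hg²⁺/Hg couple is reduced (cathode); E°cell = +0.843 − (−0.257) = +1.100 V with n = 2.
At equilibrium E = 0, so log K = nE°cell / 0.0592 = (2)(+1.100) / 0.0592 = 37.2.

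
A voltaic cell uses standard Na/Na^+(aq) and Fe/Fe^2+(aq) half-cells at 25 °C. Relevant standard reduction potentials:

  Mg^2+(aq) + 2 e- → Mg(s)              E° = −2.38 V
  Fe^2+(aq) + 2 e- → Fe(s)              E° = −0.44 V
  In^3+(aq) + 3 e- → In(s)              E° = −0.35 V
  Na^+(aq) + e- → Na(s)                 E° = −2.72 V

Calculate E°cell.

+2.28 V

Of the two couples in this cell, the one with the more positive reduction potential is reduced at the cathode: here that is Fe²⁺/Fe (−0.44 V); Na⁺/Na (−2.72 V) is the anode.
E°cell = E°(cathode) − E°(anode) = −0.44 − (−2.72) = +2.28 V.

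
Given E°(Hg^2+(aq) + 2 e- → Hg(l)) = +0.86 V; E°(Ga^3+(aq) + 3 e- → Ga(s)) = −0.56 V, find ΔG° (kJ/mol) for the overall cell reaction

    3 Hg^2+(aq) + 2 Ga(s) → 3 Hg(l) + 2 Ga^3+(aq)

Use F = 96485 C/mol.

In the reaction as written Hg^2+(aq) is reduced, so the Hg²⁺/Hg couple is the cathode and Ga³⁺/Ga is the anode.
E°cell = +0.86 − (−0.56) = +1.42 V; balancing electrons gives n = 6.
ΔG° = −nFE°cell = −(6)(96485)(+1.42) J/mol = −822 kJ/mol.

−822 kJ/mol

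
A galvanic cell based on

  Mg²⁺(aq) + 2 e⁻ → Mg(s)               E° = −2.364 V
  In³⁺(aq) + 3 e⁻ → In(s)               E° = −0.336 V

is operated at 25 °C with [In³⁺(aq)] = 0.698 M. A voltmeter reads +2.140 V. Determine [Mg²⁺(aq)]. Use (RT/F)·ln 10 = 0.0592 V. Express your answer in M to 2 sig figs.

The In³⁺/In couple has the larger reduction potential, so it is the cathode: E°cell = −0.336 − (−2.364) = +2.028 V and n = 6.
Since E = E° − (0.0592/n)·log Q, log Q = n(E° − E)/0.0592 = −11.351.
The balanced reaction is 2 In³⁺(aq) + 3 Mg(s) → 2 In(s) + 3 Mg²⁺(aq), so Q = [Mg²⁺(aq)]^3 / [In³⁺(aq)]^2.
Solving for the unknown gives log [Mg²⁺(aq)] = −3.888, so [Mg²⁺(aq)] ≈ 0.00013 M.

0.00013 M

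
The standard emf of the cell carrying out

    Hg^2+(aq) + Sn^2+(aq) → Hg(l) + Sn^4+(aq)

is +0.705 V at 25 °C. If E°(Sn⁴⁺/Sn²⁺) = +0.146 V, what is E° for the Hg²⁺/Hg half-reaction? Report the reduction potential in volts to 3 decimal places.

+0.851 V

In the reaction as written the Hg²⁺/Hg couple is reduced (cathode) and Sn⁴⁺/Sn²⁺ is oxidized (anode), so E°cell = E°(Hg²⁺/Hg) − E°(Sn⁴⁺/Sn²⁺).
E°(Hg²⁺/Hg) = E°cell + E°(anode) = +0.705 + (+0.146) = +0.851 V.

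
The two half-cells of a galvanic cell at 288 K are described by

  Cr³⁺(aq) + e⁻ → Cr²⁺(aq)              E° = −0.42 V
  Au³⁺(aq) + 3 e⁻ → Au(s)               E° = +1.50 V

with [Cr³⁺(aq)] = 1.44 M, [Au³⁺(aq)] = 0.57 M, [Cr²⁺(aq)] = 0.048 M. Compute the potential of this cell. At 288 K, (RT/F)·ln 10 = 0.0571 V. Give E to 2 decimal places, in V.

Au³⁺/Au is reduced (cathode, E° = +1.50 V) and Cr³⁺/Cr²⁺ is oxidized (anode).
E°cell = +1.50 − (−0.42) = +1.92 V, with n = 3 electrons transferred.
Balancing gives Au³⁺(aq) + 3 Cr²⁺(aq) → Au(s) + 3 Cr³⁺(aq); hence Q = [Cr³⁺(aq)]^3 / ([Au³⁺(aq)]·[Cr²⁺(aq)]^3) = 4.74×10^4 (log Q = 4.675).
Applying E = E° − (RT ln10/nF)·log Q gives +1.92 − (0.0571/3)(4.675) = +1.83 V.

+1.83 V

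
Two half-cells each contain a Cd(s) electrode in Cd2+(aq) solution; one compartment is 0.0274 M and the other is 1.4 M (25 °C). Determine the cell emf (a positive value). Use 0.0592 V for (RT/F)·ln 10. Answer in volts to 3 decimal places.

0.051 V

For a concentration cell E°cell = 0, since both electrodes use the same couple.
The compartment with the higher Cd2+(aq) concentration (1.4 M) acts as the cathode; ions are reduced there and produced at the dilute (0.0274 M) anode.
With n = 2, Ecell = −(0.0592/2)·log([dilute]/[conc]) = −(0.0592/2)·log(0.0274/1.4) = +0.051 V.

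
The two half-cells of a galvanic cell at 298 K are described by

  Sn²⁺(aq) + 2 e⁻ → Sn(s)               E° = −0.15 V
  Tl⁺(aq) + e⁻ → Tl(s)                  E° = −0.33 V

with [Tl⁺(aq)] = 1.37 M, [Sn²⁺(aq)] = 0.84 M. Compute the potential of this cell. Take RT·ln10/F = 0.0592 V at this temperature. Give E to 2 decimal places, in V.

The Sn²⁺/Sn couple has the more positive E°, so it is the cathode; Tl⁺/Tl is the anode.
The standard potential is −0.15 − (−0.33) = +0.18 V and the balanced reaction transfers n = 2 electrons.
The balanced reaction is Sn²⁺(aq) + 2 Tl(s) → Sn(s) + 2 Tl⁺(aq), so Q = [Tl⁺(aq)]^2 / [Sn²⁺(aq)] = 2.23 and log Q = 0.349.
By the Nernst equation, E = +0.18 − (0.0592/2)·(0.349) = +0.17 V.

+0.17 V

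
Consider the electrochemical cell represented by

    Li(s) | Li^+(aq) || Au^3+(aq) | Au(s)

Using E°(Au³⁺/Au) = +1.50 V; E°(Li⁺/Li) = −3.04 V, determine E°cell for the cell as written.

By convention the left-hand electrode in cell notation is the anode (oxidation) and the right-hand electrode is the cathode (reduction).
E°cell = E°(right) − E°(left) = +1.50 − (−3.04) = +4.54 V.

+4.54 V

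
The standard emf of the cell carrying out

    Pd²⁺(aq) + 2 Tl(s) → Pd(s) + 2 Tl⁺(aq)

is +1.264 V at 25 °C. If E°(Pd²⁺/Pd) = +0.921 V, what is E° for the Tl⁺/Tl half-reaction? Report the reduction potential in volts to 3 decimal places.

−0.343 V

In the reaction as written the Pd²⁺/Pd couple is reduced (cathode) and Tl⁺/Tl is oxidized (anode), so E°cell = E°(Pd²⁺/Pd) − E°(Tl⁺/Tl).
E°(Tl⁺/Tl) = E°(cathode) − E°cell = +0.921 − (+1.264) = −0.343 V.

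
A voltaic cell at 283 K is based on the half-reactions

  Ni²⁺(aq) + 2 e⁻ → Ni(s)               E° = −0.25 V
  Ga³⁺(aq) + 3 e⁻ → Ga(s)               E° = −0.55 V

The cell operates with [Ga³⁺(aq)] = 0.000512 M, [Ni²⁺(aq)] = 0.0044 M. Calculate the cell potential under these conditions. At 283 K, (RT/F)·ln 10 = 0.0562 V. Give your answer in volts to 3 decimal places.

Since E°(Ni²⁺/Ni) > E°(Ga³⁺/Ga), Ni²⁺/Ni serves as the cathode.
E°cell = E°cat − E°an = −0.25 − (−0.55) = +0.30 V; n = 6.
The balanced reaction is 3 Ni²⁺(aq) + 2 Ga(s) → 3 Ni(s) + 2 Ga³⁺(aq), so Q = [Ga³⁺(aq)]^2 / [Ni²⁺(aq)]^3 = 3.08 and log Q = 0.488.
By the Nernst equation, E = +0.30 − (0.0562/6)·(0.488) = +0.295 V.

+0.295 V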